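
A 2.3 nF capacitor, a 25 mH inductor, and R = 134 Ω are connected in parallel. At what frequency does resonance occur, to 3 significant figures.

ω₀ = 1/√(LC) = 1/√(0.025 × 2.3e-09) = 131900 rad/s
f₀ = ω₀/(2π) = 21.0 kHz

21.0 kHz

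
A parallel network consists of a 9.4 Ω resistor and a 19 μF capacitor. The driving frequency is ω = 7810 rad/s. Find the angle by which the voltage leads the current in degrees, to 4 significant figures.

X_C = 1/(ωC) = 6.739 Ω
Parallel: admittances add. Y = 1/R + jωC
Y = (0.1064 + j0.1484) S
|Y| = 0.1826 S → |Z| = 1/|Y| = 5.477 Ω, ∠Z = −∠Y = -54.36°

-54.36°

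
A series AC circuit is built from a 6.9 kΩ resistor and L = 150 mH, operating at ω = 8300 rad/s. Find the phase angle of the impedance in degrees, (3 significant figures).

X_L = ωL = 1240 Ω
Z = 6900 + j1240 Ω
|Z| = √(6900² + 1240²) = 7010 Ω
∠Z = arctan(1240/6900) = 10.2°

10.2°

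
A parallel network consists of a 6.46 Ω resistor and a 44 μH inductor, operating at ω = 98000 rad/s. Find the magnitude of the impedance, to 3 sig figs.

X_L = ωL = 4.31 Ω
Parallel: admittances add. Y = 1/R + 1/(jωL)
Y = (0.155 − j0.232) S
|Y| = 0.279 S → |Z| = 1/|Y| = 3.59 Ω, ∠Z = −∠Y = 56.3°

3.59 Ω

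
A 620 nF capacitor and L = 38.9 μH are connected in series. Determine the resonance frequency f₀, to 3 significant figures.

32.4 kHz

ω₀ = 1/√(LC) = 1/√(3.89e-05 × 6.2e-07) = 203600 rad/s
f₀ = ω₀/(2π) = 32.4 kHz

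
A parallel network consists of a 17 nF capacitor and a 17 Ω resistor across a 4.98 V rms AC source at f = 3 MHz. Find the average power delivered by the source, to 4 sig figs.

1.459 W

ω = 2πf = 1.885e+07 rad/s
X_C = 1/(ωC) = 3.121 Ω
Parallel: admittances add. Y = 1/R + jωC
Y = (0.05882 + j0.3204) S
|Y| = 0.3258 S → |Z| = 1/|Y| = 3.069 Ω, ∠Z = −∠Y = -79.60°
I = V/|Z| = 1.622 A
P = VI cos φ = 4.98 × 1.622 × cos(-79.60°) = 1.459 W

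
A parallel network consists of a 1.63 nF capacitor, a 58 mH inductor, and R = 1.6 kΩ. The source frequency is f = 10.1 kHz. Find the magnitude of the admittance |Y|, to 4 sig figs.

647.2 μS

ω = 2πf = 63460 rad/s
X_L = ωL = 3681 Ω
X_C = 1/(ωC) = 9667 Ω
Parallel: admittances add. Y = 1/R + 1/(jωL) + jωC
Y = (0.0006250 − j0.0001682) S
|Y| = 0.0006472 S → |Z| = 1/|Y| = 1545 Ω, ∠Z = −∠Y = 15.07°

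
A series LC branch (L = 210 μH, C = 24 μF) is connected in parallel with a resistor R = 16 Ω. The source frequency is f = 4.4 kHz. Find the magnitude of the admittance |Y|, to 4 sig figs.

ω = 2πf = 27650 rad/s
X_L = ωL = 5.806 Ω
X_C = 1/(ωC) = 1.507 Ω
Branch 1: Z₁ = R = 16.00 Ω
Branch 2 (series LC): Z₂ = j(X_L − X_C) = j4.299 Ω
Parallel: Z = Z₁Z₂/(Z₁+Z₂), |Z| = 4.151 Ω, ∠Z = 74.96°
|Y| = 1/|Z| = 240.9 mS

240.9 mS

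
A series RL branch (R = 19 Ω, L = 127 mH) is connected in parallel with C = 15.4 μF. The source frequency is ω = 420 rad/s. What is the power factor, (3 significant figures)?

X_L = ωL = 53.3 Ω
X_C = 1/(ωC) = 155 Ω
Branch 1 (R+jX_L): Z₁ = 19.0 + j53.3 Ω, |Z₁| = 56.6 Ω
Branch 2 (−jX_C): Z₂ = −j155 Ω
Parallel: Z = Z₁Z₂/(Z₁+Z₂), |Z| = 85.0 Ω, ∠Z = 59.8°
cos φ = cos(59.8°) = 0.504

0.504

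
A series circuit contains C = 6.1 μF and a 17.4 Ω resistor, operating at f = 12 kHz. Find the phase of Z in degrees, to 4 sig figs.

ω = 2πf = 75400 rad/s
X_C = 1/(ωC) = 2.174 Ω
Z = 17.40 − j2.174 Ω
|Z| = √(17.40² + 2.174²) = 17.54 Ω
∠Z = arctan(-2.174/17.40) = -7.123°

-7.123°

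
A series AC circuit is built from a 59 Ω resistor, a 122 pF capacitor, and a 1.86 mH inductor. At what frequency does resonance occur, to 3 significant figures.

334 kHz

ω₀ = 1/√(LC) = 1/√(0.00186 × 1.22e-10) = 2.099e+06 rad/s
f₀ = ω₀/(2π) = 334 kHz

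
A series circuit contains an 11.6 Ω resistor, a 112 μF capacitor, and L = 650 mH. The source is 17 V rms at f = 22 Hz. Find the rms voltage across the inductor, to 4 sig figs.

54.96 V

ω = 2πf = 138.2 rad/s
X_L = ωL = 89.85 Ω
X_C = 1/(ωC) = 64.59 Ω
Net reactance X = X_L − X_C = 25.26 Ω
Z = 11.60 + j25.26 Ω
|Z| = √(11.60² + 25.26²) = 27.79 Ω
I = V/|Z| = 611.6 mA
V_L = I·|Z_L| = 0.6116 × 89.85 = 54.96 V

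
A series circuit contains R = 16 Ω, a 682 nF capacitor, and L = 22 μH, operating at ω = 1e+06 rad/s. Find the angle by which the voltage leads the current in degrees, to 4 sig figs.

X_L = ωL = 22.00 Ω
X_C = 1/(ωC) = 1.466 Ω
Net reactance X = X_L − X_C = 20.53 Ω
Z = 16.00 + j20.53 Ω
|Z| = √(16.00² + 20.53²) = 26.03 Ω
∠Z = arctan(20.53/16.00) = 52.07°

52.07°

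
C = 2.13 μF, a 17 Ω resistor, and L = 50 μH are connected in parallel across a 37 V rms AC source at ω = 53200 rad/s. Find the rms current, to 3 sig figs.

9.96 A

X_L = ωL = 2.66 Ω
X_C = 1/(ωC) = 8.82 Ω
Parallel: admittances add. Y = 1/R + 1/(jωL) + jωC
Y = (0.0588 − j0.263) S
|Y| = 0.269 S → |Z| = 1/|Y| = 3.72 Ω, ∠Z = −∠Y = 77.4°
I = V/|Z| = 37/3.72 = 9.96 A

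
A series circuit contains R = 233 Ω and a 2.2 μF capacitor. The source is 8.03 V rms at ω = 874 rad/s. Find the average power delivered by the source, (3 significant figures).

X_C = 1/(ωC) = 520 Ω
Z = 233 − j520 Ω
|Z| = √(233² + 520²) = 570 Ω
∠Z = arctan(-520/233) = -65.9°
I = V/|Z| = 14.1 mA
P = VI cos φ = 8.03 × 0.0141 × cos(-65.9°) = 46.3 mW

46.3 mW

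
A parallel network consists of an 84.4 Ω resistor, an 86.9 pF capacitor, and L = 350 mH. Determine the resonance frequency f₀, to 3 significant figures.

ω₀ = 1/√(LC) = 1/√(0.35 × 8.69e-11) = 181300 rad/s
f₀ = ω₀/(2π) = 28.9 kHz

28.9 kHz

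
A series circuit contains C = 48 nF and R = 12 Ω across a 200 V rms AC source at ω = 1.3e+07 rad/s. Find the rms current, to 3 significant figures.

X_C = 1/(ωC) = 1.60 Ω
Z = 12.0 − j1.60 Ω
|Z| = √(12.0² + 1.60²) = 12.1 Ω
I = V/|Z| = 200/12.1 = 16.5 A

16.5 A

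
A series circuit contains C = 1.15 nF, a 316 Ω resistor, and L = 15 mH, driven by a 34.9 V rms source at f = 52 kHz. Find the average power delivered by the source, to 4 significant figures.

ω = 2πf = 326700 rad/s
X_L = ωL = 4901 Ω
X_C = 1/(ωC) = 2661 Ω
Net reactance X = X_L − X_C = 2239 Ω
Z = 316.0 + j2239 Ω
|Z| = √(316.0² + 2239²) = 2262 Ω
∠Z = arctan(2239/316.0) = 81.97°
I = V/|Z| = 15.43 mA
P = VI cos φ = 34.9 × 0.01543 × cos(81.97°) = 75.25 mW

75.25 mW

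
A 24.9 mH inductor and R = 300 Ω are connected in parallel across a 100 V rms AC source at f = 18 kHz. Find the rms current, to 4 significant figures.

ω = 2πf = 113100 rad/s
X_L = ωL = 2816 Ω
Parallel: admittances add. Y = 1/R + 1/(jωL)
Y = (0.003333 − j0.0003551) S
|Y| = 0.003352 S → |Z| = 1/|Y| = 298.3 Ω, ∠Z = −∠Y = 6.081°
I = V/|Z| = 100/298.3 = 335.2 mA

335.2 mA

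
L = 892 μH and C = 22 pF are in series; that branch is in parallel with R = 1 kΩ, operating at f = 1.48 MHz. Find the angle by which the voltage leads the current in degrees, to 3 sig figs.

16.4°

ω = 2πf = 9.299e+06 rad/s
X_L = ωL = 8290 Ω
X_C = 1/(ωC) = 4890 Ω
Branch 1: Z₁ = R = 1000 Ω
Branch 2 (series LC): Z₂ = j(X_L − X_C) = j3410 Ω
Parallel: Z = Z₁Z₂/(Z₁+Z₂), |Z| = 960 Ω, ∠Z = 16.4°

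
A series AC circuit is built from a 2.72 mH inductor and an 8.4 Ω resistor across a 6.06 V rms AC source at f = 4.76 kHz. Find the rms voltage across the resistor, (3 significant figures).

ω = 2πf = 29910 rad/s
X_L = ωL = 81.3 Ω
Z = 8.40 + j81.3 Ω
|Z| = √(8.40² + 81.3²) = 81.8 Ω
I = V/|Z| = 74.1 mA
V_R = I·|Z_R| = 0.0741 × 8.40 = 0.622 V

0.622 V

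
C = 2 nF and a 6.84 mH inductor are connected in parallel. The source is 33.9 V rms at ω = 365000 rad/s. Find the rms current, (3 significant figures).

X_L = ωL = 2500 Ω
X_C = 1/(ωC) = 1370 Ω
Parallel: admittances add. Y = 1/(jωL) + jωC
Y = (0 + j0.000329) S
|Y| = 0.000329 S → |Z| = 1/|Y| = 3040 Ω, ∠Z = −∠Y = -90.0°
I = V/|Z| = 33.9/3040 = 11.2 mA

11.2 mA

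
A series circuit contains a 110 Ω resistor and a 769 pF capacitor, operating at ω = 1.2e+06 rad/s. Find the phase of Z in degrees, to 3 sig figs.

X_C = 1/(ωC) = 1080 Ω
Z = 110 − j1080 Ω
|Z| = √(110² + 1080²) = 1090 Ω
∠Z = arctan(-1080/110) = -84.2°

-84.2°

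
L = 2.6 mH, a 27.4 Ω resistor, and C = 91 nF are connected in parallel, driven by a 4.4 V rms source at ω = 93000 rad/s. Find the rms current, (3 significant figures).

X_L = ωL = 242 Ω
X_C = 1/(ωC) = 118 Ω
Parallel: admittances add. Y = 1/R + 1/(jωL) + jωC
Y = (0.0365 + j0.00433) S
|Y| = 0.0368 S → |Z| = 1/|Y| = 27.2 Ω, ∠Z = −∠Y = -6.76°
I = V/|Z| = 4.4/27.2 = 162 mA

162 mA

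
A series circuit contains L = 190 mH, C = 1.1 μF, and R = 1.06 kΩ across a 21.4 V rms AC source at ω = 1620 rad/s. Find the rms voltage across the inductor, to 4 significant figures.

X_L = ωL = 307.8 Ω
X_C = 1/(ωC) = 561.2 Ω
Net reactance X = X_L − X_C = -253.4 Ω
Z = 1060 − j253.4 Ω
|Z| = √(1060² + 253.4²) = 1090 Ω
I = V/|Z| = 19.64 mA
V_L = I·|Z_L| = 0.01964 × 307.8 = 6.044 V

6.044 V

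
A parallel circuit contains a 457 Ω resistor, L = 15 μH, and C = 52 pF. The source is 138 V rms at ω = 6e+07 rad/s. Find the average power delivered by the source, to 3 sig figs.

41.7 W

X_L = ωL = 900 Ω
X_C = 1/(ωC) = 321 Ω
Parallel: admittances add. Y = 1/R + 1/(jωL) + jωC
Y = (0.00219 + j0.00201) S
|Y| = 0.00297 S → |Z| = 1/|Y| = 337 Ω, ∠Z = −∠Y = -42.6°
I = V/|Z| = 410 mA
P = VI cos φ = 138 × 0.410 × cos(-42.6°) = 41.7 W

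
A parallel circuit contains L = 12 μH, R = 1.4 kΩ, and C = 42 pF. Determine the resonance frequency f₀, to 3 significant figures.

ω₀ = 1/√(LC) = 1/√(1.2e-05 × 4.2e-11) = 4.454e+07 rad/s
f₀ = ω₀/(2π) = 7.09 MHz

7.09 MHz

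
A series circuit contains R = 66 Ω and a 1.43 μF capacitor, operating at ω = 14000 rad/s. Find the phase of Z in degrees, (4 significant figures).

-37.12°

X_C = 1/(ωC) = 49.95 Ω
Z = 66.00 − j49.95 Ω
|Z| = √(66.00² + 49.95²) = 82.77 Ω
∠Z = arctan(-49.95/66.00) = -37.12°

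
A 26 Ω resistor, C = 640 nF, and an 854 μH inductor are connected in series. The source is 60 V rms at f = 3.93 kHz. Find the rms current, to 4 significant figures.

1.211 A

ω = 2πf = 24690 rad/s
X_L = ωL = 21.09 Ω
X_C = 1/(ωC) = 63.28 Ω
Net reactance X = X_L − X_C = -42.19 Ω
Z = 26.00 − j42.19 Ω
|Z| = √(26.00² + 42.19²) = 49.56 Ω
I = V/|Z| = 60/49.56 = 1.211 A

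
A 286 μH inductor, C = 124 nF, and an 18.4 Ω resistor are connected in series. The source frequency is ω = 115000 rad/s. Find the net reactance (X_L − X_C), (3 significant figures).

-37.2 Ω

X_L = ωL = 32.9 Ω
X_C = 1/(ωC) = 70.1 Ω
X = 32.9 − 70.1 = -37.2 Ω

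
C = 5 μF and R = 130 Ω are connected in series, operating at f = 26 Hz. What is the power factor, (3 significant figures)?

ω = 2πf = 163.4 rad/s
X_C = 1/(ωC) = 1220 Ω
Z = 130 − j1220 Ω
|Z| = √(130² + 1220²) = 1230 Ω
∠Z = arctan(-1220/130) = -83.9°
cos φ = cos(-83.9°) = 0.106

0.106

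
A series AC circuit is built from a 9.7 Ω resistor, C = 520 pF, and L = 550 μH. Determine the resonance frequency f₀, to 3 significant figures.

298 kHz

ω₀ = 1/√(LC) = 1/√(0.00055 × 5.2e-10) = 1.87e+06 rad/s
f₀ = ω₀/(2π) = 298 kHz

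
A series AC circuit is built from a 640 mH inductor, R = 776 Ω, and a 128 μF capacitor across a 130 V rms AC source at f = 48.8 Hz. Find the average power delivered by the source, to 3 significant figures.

20.8 W

ω = 2πf = 306.6 rad/s
X_L = ωL = 196 Ω
X_C = 1/(ωC) = 25.5 Ω
Net reactance X = X_L − X_C = 171 Ω
Z = 776 + j171 Ω
|Z| = √(776² + 171²) = 795 Ω
∠Z = arctan(171/776) = 12.4°
I = V/|Z| = 164 mA
P = VI cos φ = 130 × 0.164 × cos(12.4°) = 20.8 W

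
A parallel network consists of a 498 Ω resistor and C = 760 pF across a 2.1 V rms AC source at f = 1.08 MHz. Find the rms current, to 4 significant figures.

ω = 2πf = 6.786e+06 rad/s
X_C = 1/(ωC) = 193.9 Ω
Parallel: admittances add. Y = 1/R + jωC
Y = (0.002008 + j0.005157) S
|Y| = 0.005534 S → |Z| = 1/|Y| = 180.7 Ω, ∠Z = −∠Y = -68.73°
I = V/|Z| = 2.1/180.7 = 11.62 mA

11.62 mA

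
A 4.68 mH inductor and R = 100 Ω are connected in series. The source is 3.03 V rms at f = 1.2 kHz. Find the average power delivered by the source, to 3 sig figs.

81.6 mW

ω = 2πf = 7540 rad/s
X_L = ωL = 35.3 Ω
Z = 100 + j35.3 Ω
|Z| = √(100² + 35.3²) = 106 Ω
∠Z = arctan(35.3/100) = 19.4°
I = V/|Z| = 28.6 mA
P = VI cos φ = 3.03 × 0.0286 × cos(19.4°) = 81.6 mW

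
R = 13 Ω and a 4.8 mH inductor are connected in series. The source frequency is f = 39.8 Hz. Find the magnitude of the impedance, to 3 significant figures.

ω = 2πf = 250.1 rad/s
X_L = ωL = 1.20 Ω
Z = 13.0 + j1.20 Ω
|Z| = √(13.0² + 1.20²) = 13.1 Ω

13.1 Ω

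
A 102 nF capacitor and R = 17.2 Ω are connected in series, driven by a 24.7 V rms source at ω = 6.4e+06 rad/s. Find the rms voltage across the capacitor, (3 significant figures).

2.19 V

X_C = 1/(ωC) = 1.53 Ω
Z = 17.2 − j1.53 Ω
|Z| = √(17.2² + 1.53²) = 17.3 Ω
I = V/|Z| = 1.43 A
V_C = I·|Z_C| = 1.43 × 1.53 = 2.19 V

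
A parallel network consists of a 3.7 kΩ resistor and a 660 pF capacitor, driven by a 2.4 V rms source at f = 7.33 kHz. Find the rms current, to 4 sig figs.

652.7 μA

ω = 2πf = 46060 rad/s
X_C = 1/(ωC) = 32900 Ω
Parallel: admittances add. Y = 1/R + jωC
Y = (0.0002703 + j3.04e-05) S
|Y| = 0.0002720 S → |Z| = 1/|Y| = 3677 Ω, ∠Z = −∠Y = -6.417°
I = V/|Z| = 2.4/3677 = 652.7 μA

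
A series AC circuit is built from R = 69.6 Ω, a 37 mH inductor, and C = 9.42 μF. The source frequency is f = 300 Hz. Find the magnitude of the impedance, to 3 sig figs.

70.9 Ω

ω = 2πf = 1885 rad/s
X_L = ωL = 69.7 Ω
X_C = 1/(ωC) = 56.3 Ω
Net reactance X = X_L − X_C = 13.4 Ω
Z = 69.6 + j13.4 Ω
|Z| = √(69.6² + 13.4²) = 70.9 Ω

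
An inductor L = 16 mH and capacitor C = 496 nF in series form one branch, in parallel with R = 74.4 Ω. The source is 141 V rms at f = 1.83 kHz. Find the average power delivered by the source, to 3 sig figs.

ω = 2πf = 11500 rad/s
X_L = ωL = 184 Ω
X_C = 1/(ωC) = 175 Ω
Branch 1: Z₁ = R = 74.4 Ω
Branch 2 (series LC): Z₂ = j(X_L − X_C) = j8.63 Ω
Parallel: Z = Z₁Z₂/(Z₁+Z₂), |Z| = 8.57 Ω, ∠Z = 83.4°
I = V/|Z| = 16.4 A
P = VI cos φ = 141 × 16.4 × cos(83.4°) = 267 W

267 W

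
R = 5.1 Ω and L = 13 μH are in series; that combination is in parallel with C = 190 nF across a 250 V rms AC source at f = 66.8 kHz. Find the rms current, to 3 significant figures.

ω = 2πf = 419700 rad/s
X_L = ωL = 5.46 Ω
X_C = 1/(ωC) = 12.5 Ω
Branch 1 (R+jX_L): Z₁ = 5.10 + j5.46 Ω, |Z₁| = 7.47 Ω
Branch 2 (−jX_C): Z₂ = −j12.5 Ω
Parallel: Z = Z₁Z₂/(Z₁+Z₂), |Z| = 10.7 Ω, ∠Z = 11.2°
I = V/|Z| = 250/10.7 = 23.3 A

23.3 A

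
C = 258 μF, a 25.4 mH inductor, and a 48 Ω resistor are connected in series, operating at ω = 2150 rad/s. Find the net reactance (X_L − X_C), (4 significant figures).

X_L = ωL = 54.61 Ω
X_C = 1/(ωC) = 1.803 Ω
X = 54.61 − 1.803 = 52.81 Ω

52.81 Ω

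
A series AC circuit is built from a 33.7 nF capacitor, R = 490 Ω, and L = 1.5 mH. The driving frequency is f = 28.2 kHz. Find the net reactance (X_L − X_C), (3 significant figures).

98.3 Ω

ω = 2πf = 177200 rad/s
X_L = ωL = 266 Ω
X_C = 1/(ωC) = 167 Ω
X = 266 − 167 = 98.3 Ω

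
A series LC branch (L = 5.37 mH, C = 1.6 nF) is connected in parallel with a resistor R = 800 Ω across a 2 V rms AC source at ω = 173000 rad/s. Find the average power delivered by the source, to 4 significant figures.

5.000 mW

X_L = ωL = 929.0 Ω
X_C = 1/(ωC) = 3613 Ω
Branch 1: Z₁ = R = 800.0 Ω
Branch 2 (series LC): Z₂ = j(X_L − X_C) = −j2684 Ω
Parallel: Z = Z₁Z₂/(Z₁+Z₂), |Z| = 766.7 Ω, ∠Z = -16.60°
I = V/|Z| = 2.609 mA
P = VI cos φ = 2 × 0.002609 × cos(-16.60°) = 5.000 mW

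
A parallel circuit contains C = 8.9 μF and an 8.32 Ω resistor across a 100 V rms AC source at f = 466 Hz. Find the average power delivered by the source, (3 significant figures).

1.20 kW

ω = 2πf = 2928 rad/s
X_C = 1/(ωC) = 38.4 Ω
Parallel: admittances add. Y = 1/R + jωC
Y = (0.120 + j0.0261) S
|Y| = 0.123 S → |Z| = 1/|Y| = 8.13 Ω, ∠Z = −∠Y = -12.2°
I = V/|Z| = 12.3 A
P = VI cos φ = 100 × 12.3 × cos(-12.2°) = 1.20 kW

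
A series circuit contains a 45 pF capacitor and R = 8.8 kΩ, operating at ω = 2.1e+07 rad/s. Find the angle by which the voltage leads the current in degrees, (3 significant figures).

-6.86°

X_C = 1/(ωC) = 1060 Ω
Z = 8800 − j1060 Ω
|Z| = √(8800² + 1060²) = 8860 Ω
∠Z = arctan(-1060/8800) = -6.86°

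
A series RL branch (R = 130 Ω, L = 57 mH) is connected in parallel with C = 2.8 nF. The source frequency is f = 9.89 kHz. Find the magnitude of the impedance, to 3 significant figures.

9220 Ω

ω = 2πf = 62140 rad/s
X_L = ωL = 3540 Ω
X_C = 1/(ωC) = 5750 Ω
Branch 1 (R+jX_L): Z₁ = 130 + j3540 Ω, |Z₁| = 3540 Ω
Branch 2 (−jX_C): Z₂ = −j5750 Ω
Parallel: Z = Z₁Z₂/(Z₁+Z₂), |Z| = 9220 Ω, ∠Z = 84.5°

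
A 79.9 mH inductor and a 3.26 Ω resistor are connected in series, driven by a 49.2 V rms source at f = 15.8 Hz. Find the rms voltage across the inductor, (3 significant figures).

ω = 2πf = 99.27 rad/s
X_L = ωL = 7.93 Ω
Z = 3.26 + j7.93 Ω
|Z| = √(3.26² + 7.93²) = 8.58 Ω
I = V/|Z| = 5.74 A
V_L = I·|Z_L| = 5.74 × 7.93 = 45.5 V

45.5 V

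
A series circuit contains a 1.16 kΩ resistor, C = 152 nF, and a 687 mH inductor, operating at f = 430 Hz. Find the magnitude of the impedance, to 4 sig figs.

1296 Ω

ω = 2πf = 2702 rad/s
X_L = ωL = 1856 Ω
X_C = 1/(ωC) = 2435 Ω
Net reactance X = X_L − X_C = -578.9 Ω
Z = 1160 − j578.9 Ω
|Z| = √(1160² + 578.9²) = 1296 Ω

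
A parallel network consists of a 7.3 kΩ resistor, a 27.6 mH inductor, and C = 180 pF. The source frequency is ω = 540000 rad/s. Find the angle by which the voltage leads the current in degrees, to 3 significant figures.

X_L = ωL = 14900 Ω
X_C = 1/(ωC) = 10300 Ω
Parallel: admittances add. Y = 1/R + 1/(jωL) + jωC
Y = (0.000137 + j3.01e-05) S
|Y| = 0.000140 S → |Z| = 1/|Y| = 7130 Ω, ∠Z = −∠Y = -12.4°

-12.4°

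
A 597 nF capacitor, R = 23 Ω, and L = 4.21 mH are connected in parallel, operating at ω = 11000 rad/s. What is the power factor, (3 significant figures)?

X_L = ωL = 46.3 Ω
X_C = 1/(ωC) = 152 Ω
Parallel: admittances add. Y = 1/R + 1/(jωL) + jωC
Y = (0.0435 − j0.0150) S
|Y| = 0.0460 S → |Z| = 1/|Y| = 21.7 Ω, ∠Z = −∠Y = 19.1°
cos φ = cos(19.1°) = 0.945

0.945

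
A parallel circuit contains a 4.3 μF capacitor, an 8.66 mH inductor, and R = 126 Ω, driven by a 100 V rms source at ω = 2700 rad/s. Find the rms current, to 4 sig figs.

X_L = ωL = 23.38 Ω
X_C = 1/(ωC) = 86.13 Ω
Parallel: admittances add. Y = 1/R + 1/(jωL) + jωC
Y = (0.007937 − j0.03116) S
|Y| = 0.03215 S → |Z| = 1/|Y| = 31.10 Ω, ∠Z = −∠Y = 75.71°
I = V/|Z| = 100/31.10 = 3.215 A

3.215 A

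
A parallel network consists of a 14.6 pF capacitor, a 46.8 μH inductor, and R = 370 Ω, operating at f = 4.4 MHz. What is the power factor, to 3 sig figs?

ω = 2πf = 2.765e+07 rad/s
X_L = ωL = 1290 Ω
X_C = 1/(ωC) = 2480 Ω
Parallel: admittances add. Y = 1/R + 1/(jωL) + jωC
Y = (0.00270 − j0.000369) S
|Y| = 0.00273 S → |Z| = 1/|Y| = 367 Ω, ∠Z = −∠Y = 7.78°
cos φ = cos(7.78°) = 0.991

0.991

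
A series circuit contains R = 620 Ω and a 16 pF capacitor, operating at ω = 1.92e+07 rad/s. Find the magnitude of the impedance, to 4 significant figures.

X_C = 1/(ωC) = 3255 Ω
Z = 620.0 − j3255 Ω
|Z| = √(620.0² + 3255²) = 3314 Ω

3314 Ω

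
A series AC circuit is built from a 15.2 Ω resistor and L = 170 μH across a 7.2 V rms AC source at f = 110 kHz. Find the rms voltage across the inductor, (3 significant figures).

ω = 2πf = 691200 rad/s
X_L = ωL = 117 Ω
Z = 15.2 + j117 Ω
|Z| = √(15.2² + 117²) = 118 Ω
I = V/|Z| = 60.8 mA
V_L = I·|Z_L| = 0.0608 × 117 = 7.14 V

7.14 V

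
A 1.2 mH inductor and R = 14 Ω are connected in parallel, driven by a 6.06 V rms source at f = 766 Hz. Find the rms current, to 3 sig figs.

ω = 2πf = 4813 rad/s
X_L = ωL = 5.78 Ω
Parallel: admittances add. Y = 1/R + 1/(jωL)
Y = (0.0714 − j0.173) S
|Y| = 0.187 S → |Z| = 1/|Y| = 5.34 Ω, ∠Z = −∠Y = 67.6°
I = V/|Z| = 6.06/5.34 = 1.14 A

1.14 A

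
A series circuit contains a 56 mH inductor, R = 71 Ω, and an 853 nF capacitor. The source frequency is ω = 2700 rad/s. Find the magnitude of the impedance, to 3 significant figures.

292 Ω

X_L = ωL = 151 Ω
X_C = 1/(ωC) = 434 Ω
Net reactance X = X_L − X_C = -283 Ω
Z = 71.0 − j283 Ω
|Z| = √(71.0² + 283²) = 292 Ω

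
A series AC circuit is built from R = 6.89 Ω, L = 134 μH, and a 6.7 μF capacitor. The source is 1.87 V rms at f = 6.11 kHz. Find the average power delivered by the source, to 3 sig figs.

491 mW

ω = 2πf = 38390 rad/s
X_L = ωL = 5.14 Ω
X_C = 1/(ωC) = 3.89 Ω
Net reactance X = X_L − X_C = 1.26 Ω
Z = 6.89 + j1.26 Ω
|Z| = √(6.89² + 1.26²) = 7.00 Ω
∠Z = arctan(1.26/6.89) = 10.3°
I = V/|Z| = 267 mA
P = VI cos φ = 1.87 × 0.267 × cos(10.3°) = 491 mW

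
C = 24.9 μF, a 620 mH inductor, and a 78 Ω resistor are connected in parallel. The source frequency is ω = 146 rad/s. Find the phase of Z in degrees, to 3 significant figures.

X_L = ωL = 90.5 Ω
X_C = 1/(ωC) = 275 Ω
Parallel: admittances add. Y = 1/R + 1/(jωL) + jωC
Y = (0.0128 − j0.00741) S
|Y| = 0.0148 S → |Z| = 1/|Y| = 67.5 Ω, ∠Z = −∠Y = 30.0°

30.0°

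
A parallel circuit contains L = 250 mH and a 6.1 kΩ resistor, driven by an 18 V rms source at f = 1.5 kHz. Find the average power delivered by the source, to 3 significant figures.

53.1 mW

ω = 2πf = 9425 rad/s
X_L = ωL = 2360 Ω
Parallel: admittances add. Y = 1/R + 1/(jωL)
Y = (0.000164 − j0.000424) S
|Y| = 0.000455 S → |Z| = 1/|Y| = 2200 Ω, ∠Z = −∠Y = 68.9°
I = V/|Z| = 8.19 mA
P = VI cos φ = 18 × 0.00819 × cos(68.9°) = 53.1 mW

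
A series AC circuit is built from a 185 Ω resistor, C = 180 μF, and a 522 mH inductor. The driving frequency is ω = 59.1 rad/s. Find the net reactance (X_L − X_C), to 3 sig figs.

X_L = ωL = 30.9 Ω
X_C = 1/(ωC) = 94.0 Ω
X = 30.9 − 94.0 = -63.2 Ω

-63.2 Ω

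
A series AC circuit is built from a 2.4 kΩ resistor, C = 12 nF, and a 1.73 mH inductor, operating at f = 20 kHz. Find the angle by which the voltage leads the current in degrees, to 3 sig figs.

ω = 2πf = 125700 rad/s
X_L = ωL = 217 Ω
X_C = 1/(ωC) = 663 Ω
Net reactance X = X_L − X_C = -446 Ω
Z = 2400 − j446 Ω
|Z| = √(2400² + 446²) = 2440 Ω
∠Z = arctan(-446/2400) = -10.5°

-10.5°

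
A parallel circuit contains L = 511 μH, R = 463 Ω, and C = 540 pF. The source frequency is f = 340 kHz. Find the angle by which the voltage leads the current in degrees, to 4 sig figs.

ω = 2πf = 2.136e+06 rad/s
X_L = ωL = 1092 Ω
X_C = 1/(ωC) = 866.9 Ω
Parallel: admittances add. Y = 1/R + 1/(jωL) + jωC
Y = (0.002160 + j0.0002375) S
|Y| = 0.002173 S → |Z| = 1/|Y| = 460.2 Ω, ∠Z = −∠Y = -6.276°

-6.276°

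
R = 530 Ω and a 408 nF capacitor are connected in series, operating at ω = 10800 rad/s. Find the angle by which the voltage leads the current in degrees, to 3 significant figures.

X_C = 1/(ωC) = 227 Ω
Z = 530 − j227 Ω
|Z| = √(530² + 227²) = 577 Ω
∠Z = arctan(-227/530) = -23.2°

-23.2°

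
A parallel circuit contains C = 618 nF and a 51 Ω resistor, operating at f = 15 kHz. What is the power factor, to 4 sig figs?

0.3190

ω = 2πf = 94250 rad/s
X_C = 1/(ωC) = 17.17 Ω
Parallel: admittances add. Y = 1/R + jωC
Y = (0.01961 + j0.05825) S
|Y| = 0.06146 S → |Z| = 1/|Y| = 16.27 Ω, ∠Z = −∠Y = -71.39°
cos φ = cos(-71.39°) = 0.3190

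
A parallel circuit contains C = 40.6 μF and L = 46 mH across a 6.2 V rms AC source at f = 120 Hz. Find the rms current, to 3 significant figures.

ω = 2πf = 754.0 rad/s
X_L = ωL = 34.7 Ω
X_C = 1/(ωC) = 32.7 Ω
Parallel: admittances add. Y = 1/(jωL) + jωC
Y = (0 + j0.00178) S
|Y| = 0.00178 S → |Z| = 1/|Y| = 562 Ω, ∠Z = −∠Y = -90.0°
I = V/|Z| = 6.2/562 = 11.0 mA

11.0 mA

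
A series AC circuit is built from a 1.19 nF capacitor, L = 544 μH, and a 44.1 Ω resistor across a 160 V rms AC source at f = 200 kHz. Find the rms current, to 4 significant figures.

3.437 A

ω = 2πf = 1.257e+06 rad/s
X_L = ωL = 683.6 Ω
X_C = 1/(ωC) = 668.7 Ω
Net reactance X = X_L − X_C = 14.89 Ω
Z = 44.10 + j14.89 Ω
|Z| = √(44.10² + 14.89²) = 46.55 Ω
I = V/|Z| = 160/46.55 = 3.437 A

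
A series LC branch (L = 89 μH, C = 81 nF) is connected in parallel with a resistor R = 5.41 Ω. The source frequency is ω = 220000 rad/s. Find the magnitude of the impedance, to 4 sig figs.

5.352 Ω

X_L = ωL = 19.58 Ω
X_C = 1/(ωC) = 56.12 Ω
Branch 1: Z₁ = R = 5.410 Ω
Branch 2 (series LC): Z₂ = j(X_L − X_C) = −j36.54 Ω
Parallel: Z = Z₁Z₂/(Z₁+Z₂), |Z| = 5.352 Ω, ∠Z = -8.423°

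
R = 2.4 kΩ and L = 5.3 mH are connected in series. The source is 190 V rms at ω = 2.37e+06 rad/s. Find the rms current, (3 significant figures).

14.9 mA

X_L = ωL = 12600 Ω
Z = 2400 + j12600 Ω
|Z| = √(2400² + 12600²) = 12800 Ω
I = V/|Z| = 190/12800 = 14.9 mA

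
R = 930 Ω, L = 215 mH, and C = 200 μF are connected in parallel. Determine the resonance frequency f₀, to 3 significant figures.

ω₀ = 1/√(LC) = 1/√(0.215 × 0.0002) = 152.5 rad/s
f₀ = ω₀/(2π) = 24.3 Hz

24.3 Hz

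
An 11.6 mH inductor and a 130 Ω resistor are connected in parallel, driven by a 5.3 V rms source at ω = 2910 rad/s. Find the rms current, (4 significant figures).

162.2 mA

X_L = ωL = 33.76 Ω
Parallel: admittances add. Y = 1/R + 1/(jωL)
Y = (0.007692 − j0.02962) S
|Y| = 0.03061 S → |Z| = 1/|Y| = 32.67 Ω, ∠Z = −∠Y = 75.44°
I = V/|Z| = 5.3/32.67 = 162.2 mA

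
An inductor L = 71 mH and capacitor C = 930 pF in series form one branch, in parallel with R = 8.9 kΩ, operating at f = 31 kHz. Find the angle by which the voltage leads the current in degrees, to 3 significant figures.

47.0°

ω = 2πf = 194800 rad/s
X_L = ωL = 13800 Ω
X_C = 1/(ωC) = 5520 Ω
Branch 1: Z₁ = R = 8900 Ω
Branch 2 (series LC): Z₂ = j(X_L − X_C) = j8310 Ω
Parallel: Z = Z₁Z₂/(Z₁+Z₂), |Z| = 6070 Ω, ∠Z = 47.0°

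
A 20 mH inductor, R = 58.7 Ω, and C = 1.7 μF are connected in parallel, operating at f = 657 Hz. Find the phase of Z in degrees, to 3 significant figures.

16.6°

ω = 2πf = 4128 rad/s
X_L = ωL = 82.6 Ω
X_C = 1/(ωC) = 142 Ω
Parallel: admittances add. Y = 1/R + 1/(jωL) + jωC
Y = (0.0170 − j0.00509) S
|Y| = 0.0178 S → |Z| = 1/|Y| = 56.2 Ω, ∠Z = −∠Y = 16.6°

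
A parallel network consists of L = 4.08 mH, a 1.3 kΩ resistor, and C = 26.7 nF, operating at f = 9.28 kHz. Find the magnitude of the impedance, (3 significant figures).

363 Ω

ω = 2πf = 58310 rad/s
X_L = ωL = 238 Ω
X_C = 1/(ωC) = 642 Ω
Parallel: admittances add. Y = 1/R + 1/(jωL) + jωC
Y = (0.000769 − j0.00265) S
|Y| = 0.00276 S → |Z| = 1/|Y| = 363 Ω, ∠Z = −∠Y = 73.8°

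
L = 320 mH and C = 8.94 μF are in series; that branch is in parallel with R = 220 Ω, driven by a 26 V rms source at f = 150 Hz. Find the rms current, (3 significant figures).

185 mA

ω = 2πf = 942.5 rad/s
X_L = ωL = 302 Ω
X_C = 1/(ωC) = 119 Ω
Branch 1: Z₁ = R = 220 Ω
Branch 2 (series LC): Z₂ = j(X_L − X_C) = j183 Ω
Parallel: Z = Z₁Z₂/(Z₁+Z₂), |Z| = 141 Ω, ∠Z = 50.3°
I = V/|Z| = 26/141 = 185 mA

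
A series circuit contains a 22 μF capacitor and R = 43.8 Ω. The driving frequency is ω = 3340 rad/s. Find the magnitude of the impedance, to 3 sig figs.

45.9 Ω

X_C = 1/(ωC) = 13.6 Ω
Z = 43.8 − j13.6 Ω
|Z| = √(43.8² + 13.6²) = 45.9 Ω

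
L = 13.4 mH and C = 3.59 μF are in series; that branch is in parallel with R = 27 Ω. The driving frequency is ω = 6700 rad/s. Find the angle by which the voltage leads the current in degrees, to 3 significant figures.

X_L = ωL = 89.8 Ω
X_C = 1/(ωC) = 41.6 Ω
Branch 1: Z₁ = R = 27.0 Ω
Branch 2 (series LC): Z₂ = j(X_L − X_C) = j48.2 Ω
Parallel: Z = Z₁Z₂/(Z₁+Z₂), |Z| = 23.6 Ω, ∠Z = 29.3°

29.3°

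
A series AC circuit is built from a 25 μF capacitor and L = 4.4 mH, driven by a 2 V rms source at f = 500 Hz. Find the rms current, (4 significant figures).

ω = 2πf = 3142 rad/s
X_L = ωL = 13.82 Ω
X_C = 1/(ωC) = 12.73 Ω
Net reactance X = X_L − X_C = 1.091 Ω
Z = j1.091 Ω
|Z| = √(0² + 1.091²) = 1.091 Ω
I = V/|Z| = 2/1.091 = 1.834 A

1.834 A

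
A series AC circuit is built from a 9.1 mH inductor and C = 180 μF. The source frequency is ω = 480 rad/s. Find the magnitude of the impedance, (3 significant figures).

X_L = ωL = 4.37 Ω
X_C = 1/(ωC) = 11.6 Ω
Net reactance X = X_L − X_C = -7.21 Ω
Z = − j7.21 Ω
|Z| = √(0² + 7.21²) = 7.21 Ω

7.21 Ω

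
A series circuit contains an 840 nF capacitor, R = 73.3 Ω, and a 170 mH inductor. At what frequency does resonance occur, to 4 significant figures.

ω₀ = 1/√(LC) = 1/√(0.17 × 8.4e-07) = 2646 rad/s
f₀ = ω₀/(2π) = 421.2 Hz

421.2 Hz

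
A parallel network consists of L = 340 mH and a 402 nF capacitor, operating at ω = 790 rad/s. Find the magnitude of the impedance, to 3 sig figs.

X_L = ωL = 269 Ω
X_C = 1/(ωC) = 3150 Ω
Parallel: admittances add. Y = 1/(jωL) + jωC
Y = (0 − j0.00341) S
|Y| = 0.00341 S → |Z| = 1/|Y| = 294 Ω, ∠Z = −∠Y = 90.0°

294 Ω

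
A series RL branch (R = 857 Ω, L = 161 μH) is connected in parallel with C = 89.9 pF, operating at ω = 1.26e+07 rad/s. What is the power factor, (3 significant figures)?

X_L = ωL = 2030 Ω
X_C = 1/(ωC) = 883 Ω
Branch 1 (R+jX_L): Z₁ = 857 + j2030 Ω, |Z₁| = 2200 Ω
Branch 2 (−jX_C): Z₂ = −j883 Ω
Parallel: Z = Z₁Z₂/(Z₁+Z₂), |Z| = 1360 Ω, ∠Z = -76.1°
cos φ = cos(-76.1°) = 0.240

0.240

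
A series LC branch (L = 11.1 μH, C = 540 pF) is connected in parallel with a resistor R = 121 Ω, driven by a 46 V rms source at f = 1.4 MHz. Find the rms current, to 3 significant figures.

ω = 2πf = 8.796e+06 rad/s
X_L = ωL = 97.6 Ω
X_C = 1/(ωC) = 211 Ω
Branch 1: Z₁ = R = 121 Ω
Branch 2 (series LC): Z₂ = j(X_L − X_C) = −j113 Ω
Parallel: Z = Z₁Z₂/(Z₁+Z₂), |Z| = 82.5 Ω, ∠Z = -47.0°
I = V/|Z| = 46/82.5 = 557 mA

557 mA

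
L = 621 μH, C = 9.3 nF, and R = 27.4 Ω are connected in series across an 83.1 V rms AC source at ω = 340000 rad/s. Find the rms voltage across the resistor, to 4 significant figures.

20.96 V

X_L = ωL = 211.1 Ω
X_C = 1/(ωC) = 316.3 Ω
Net reactance X = X_L − X_C = -105.1 Ω
Z = 27.40 − j105.1 Ω
|Z| = √(27.40² + 105.1²) = 108.6 Ω
I = V/|Z| = 765.0 mA
V_R = I·|Z_R| = 0.7650 × 27.40 = 20.96 V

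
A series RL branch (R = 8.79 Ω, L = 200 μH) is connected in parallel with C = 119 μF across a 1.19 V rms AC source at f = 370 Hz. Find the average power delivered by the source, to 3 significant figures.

161 mW

ω = 2πf = 2325 rad/s
X_L = ωL = 0.465 Ω
X_C = 1/(ωC) = 3.61 Ω
Branch 1 (R+jX_L): Z₁ = 8.79 + j0.465 Ω, |Z₁| = 8.80 Ω
Branch 2 (−jX_C): Z₂ = −j3.61 Ω
Parallel: Z = Z₁Z₂/(Z₁+Z₂), |Z| = 3.41 Ω, ∠Z = -67.3°
I = V/|Z| = 349 mA
P = VI cos φ = 1.19 × 0.349 × cos(-67.3°) = 161 mW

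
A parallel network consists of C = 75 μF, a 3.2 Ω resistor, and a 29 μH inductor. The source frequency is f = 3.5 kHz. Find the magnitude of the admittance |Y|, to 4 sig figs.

ω = 2πf = 21990 rad/s
X_L = ωL = 0.6377 Ω
X_C = 1/(ωC) = 0.6063 Ω
Parallel: admittances add. Y = 1/R + 1/(jωL) + jωC
Y = (0.3125 + j0.08131) S
|Y| = 0.3229 S → |Z| = 1/|Y| = 3.097 Ω, ∠Z = −∠Y = -14.58°

322.9 mS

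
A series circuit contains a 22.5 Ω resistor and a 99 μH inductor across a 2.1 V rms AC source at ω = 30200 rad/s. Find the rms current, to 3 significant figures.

92.5 mA

X_L = ωL = 2.99 Ω
Z = 22.5 + j2.99 Ω
|Z| = √(22.5² + 2.99²) = 22.7 Ω
I = V/|Z| = 2.1/22.7 = 92.5 mA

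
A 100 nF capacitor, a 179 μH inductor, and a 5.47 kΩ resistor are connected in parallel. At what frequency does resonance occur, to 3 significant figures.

ω₀ = 1/√(LC) = 1/√(0.000179 × 1e-07) = 236400 rad/s
f₀ = ω₀/(2π) = 37.6 kHz

37.6 kHz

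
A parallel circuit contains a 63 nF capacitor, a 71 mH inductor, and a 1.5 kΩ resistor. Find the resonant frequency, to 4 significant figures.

2.380 kHz

ω₀ = 1/√(LC) = 1/√(0.071 × 6.3e-08) = 14950 rad/s
f₀ = ω₀/(2π) = 2.380 kHz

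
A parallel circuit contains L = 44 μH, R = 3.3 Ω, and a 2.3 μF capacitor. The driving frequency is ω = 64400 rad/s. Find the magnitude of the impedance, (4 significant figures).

2.734 Ω

X_L = ωL = 2.834 Ω
X_C = 1/(ωC) = 6.751 Ω
Parallel: admittances add. Y = 1/R + 1/(jωL) + jωC
Y = (0.3030 − j0.2048) S
|Y| = 0.3657 S → |Z| = 1/|Y| = 2.734 Ω, ∠Z = −∠Y = 34.05°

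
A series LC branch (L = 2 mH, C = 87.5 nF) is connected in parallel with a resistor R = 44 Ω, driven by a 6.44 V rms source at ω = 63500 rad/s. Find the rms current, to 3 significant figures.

190 mA

X_L = ωL = 127 Ω
X_C = 1/(ωC) = 180 Ω
Branch 1: Z₁ = R = 44.0 Ω
Branch 2 (series LC): Z₂ = j(X_L − X_C) = −j53.0 Ω
Parallel: Z = Z₁Z₂/(Z₁+Z₂), |Z| = 33.8 Ω, ∠Z = -39.7°
I = V/|Z| = 6.44/33.8 = 190 mA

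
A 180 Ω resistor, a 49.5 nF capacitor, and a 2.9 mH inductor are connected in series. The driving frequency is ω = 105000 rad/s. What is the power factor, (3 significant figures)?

X_L = ωL = 304 Ω
X_C = 1/(ωC) = 192 Ω
Net reactance X = X_L − X_C = 112 Ω
Z = 180 + j112 Ω
|Z| = √(180² + 112²) = 212 Ω
∠Z = arctan(112/180) = 31.9°
cos φ = cos(31.9°) = 0.849

0.849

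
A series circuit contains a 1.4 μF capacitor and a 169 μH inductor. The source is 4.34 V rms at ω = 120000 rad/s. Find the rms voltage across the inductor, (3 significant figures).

X_L = ωL = 20.3 Ω
X_C = 1/(ωC) = 5.95 Ω
Net reactance X = X_L − X_C = 14.3 Ω
Z = j14.3 Ω
|Z| = √(0² + 14.3²) = 14.3 Ω
I = V/|Z| = 303 mA
V_L = I·|Z_L| = 0.303 × 20.3 = 6.14 V

6.14 V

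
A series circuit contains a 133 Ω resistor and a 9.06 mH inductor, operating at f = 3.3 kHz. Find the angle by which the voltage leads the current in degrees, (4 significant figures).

54.70°

ω = 2πf = 20730 rad/s
X_L = ωL = 187.9 Ω
Z = 133.0 + j187.9 Ω
|Z| = √(133.0² + 187.9²) = 230.2 Ω
∠Z = arctan(187.9/133.0) = 54.70°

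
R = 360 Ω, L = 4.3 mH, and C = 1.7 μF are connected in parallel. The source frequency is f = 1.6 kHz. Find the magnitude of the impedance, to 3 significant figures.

150 Ω

ω = 2πf = 10050 rad/s
X_L = ωL = 43.2 Ω
X_C = 1/(ωC) = 58.5 Ω
Parallel: admittances add. Y = 1/R + 1/(jωL) + jωC
Y = (0.00278 − j0.00604) S
|Y| = 0.00665 S → |Z| = 1/|Y| = 150 Ω, ∠Z = −∠Y = 65.3°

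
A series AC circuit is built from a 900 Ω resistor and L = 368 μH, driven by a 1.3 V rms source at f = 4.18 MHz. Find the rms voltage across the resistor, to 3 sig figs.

ω = 2πf = 2.626e+07 rad/s
X_L = ωL = 9670 Ω
Z = 900 + j9670 Ω
|Z| = √(900² + 9670²) = 9710 Ω
I = V/|Z| = 134 μA
V_R = I·|Z_R| = 0.000134 × 900 = 0.121 V

0.121 V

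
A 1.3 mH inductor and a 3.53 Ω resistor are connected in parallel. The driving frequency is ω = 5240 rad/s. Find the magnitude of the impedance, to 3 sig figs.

3.13 Ω

X_L = ωL = 6.81 Ω
Parallel: admittances add. Y = 1/R + 1/(jωL)
Y = (0.283 − j0.147) S
|Y| = 0.319 S → |Z| = 1/|Y| = 3.13 Ω, ∠Z = −∠Y = 27.4°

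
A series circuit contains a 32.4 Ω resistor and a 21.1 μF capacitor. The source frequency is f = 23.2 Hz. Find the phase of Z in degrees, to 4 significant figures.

-84.31°

ω = 2πf = 145.8 rad/s
X_C = 1/(ωC) = 325.1 Ω
Z = 32.40 − j325.1 Ω
|Z| = √(32.40² + 325.1²) = 326.7 Ω
∠Z = arctan(-325.1/32.40) = -84.31°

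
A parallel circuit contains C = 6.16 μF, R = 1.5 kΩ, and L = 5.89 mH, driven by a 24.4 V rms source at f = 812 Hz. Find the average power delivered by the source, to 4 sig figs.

ω = 2πf = 5102 rad/s
X_L = ωL = 30.05 Ω
X_C = 1/(ωC) = 31.82 Ω
Parallel: admittances add. Y = 1/R + 1/(jωL) + jωC
Y = (0.0006667 − j0.001849) S
|Y| = 0.001966 S → |Z| = 1/|Y| = 508.7 Ω, ∠Z = −∠Y = 70.18°
I = V/|Z| = 47.97 mA
P = VI cos φ = 24.4 × 0.04797 × cos(70.18°) = 396.9 mW

396.9 mW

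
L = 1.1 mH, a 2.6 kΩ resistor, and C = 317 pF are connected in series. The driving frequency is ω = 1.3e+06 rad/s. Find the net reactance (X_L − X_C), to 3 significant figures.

-997 Ω

X_L = ωL = 1430 Ω
X_C = 1/(ωC) = 2430 Ω
X = 1430 − 2430 = -997 Ω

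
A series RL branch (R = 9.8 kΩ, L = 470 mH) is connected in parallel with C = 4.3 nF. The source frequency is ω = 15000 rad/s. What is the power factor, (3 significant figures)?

X_L = ωL = 7050 Ω
X_C = 1/(ωC) = 15500 Ω
Branch 1 (R+jX_L): Z₁ = 9800 + j7050 Ω, |Z₁| = 12100 Ω
Branch 2 (−jX_C): Z₂ = −j15500 Ω
Parallel: Z = Z₁Z₂/(Z₁+Z₂), |Z| = 14500 Ω, ∠Z = -13.5°
cos φ = cos(-13.5°) = 0.972

0.972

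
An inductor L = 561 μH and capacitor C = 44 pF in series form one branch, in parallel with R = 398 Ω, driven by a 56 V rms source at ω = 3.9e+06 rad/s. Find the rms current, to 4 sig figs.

141.5 mA

X_L = ωL = 2188 Ω
X_C = 1/(ωC) = 5828 Ω
Branch 1: Z₁ = R = 398.0 Ω
Branch 2 (series LC): Z₂ = j(X_L − X_C) = −j3640 Ω
Parallel: Z = Z₁Z₂/(Z₁+Z₂), |Z| = 395.6 Ω, ∠Z = -6.241°
I = V/|Z| = 56/395.6 = 141.5 mA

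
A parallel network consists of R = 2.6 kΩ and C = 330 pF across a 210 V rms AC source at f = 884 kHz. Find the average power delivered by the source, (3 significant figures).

17.0 W

ω = 2πf = 5.554e+06 rad/s
X_C = 1/(ωC) = 546 Ω
Parallel: admittances add. Y = 1/R + jωC
Y = (0.000385 + j0.00183) S
|Y| = 0.00187 S → |Z| = 1/|Y| = 534 Ω, ∠Z = −∠Y = -78.1°
I = V/|Z| = 393 mA
P = VI cos φ = 210 × 0.393 × cos(-78.1°) = 17.0 W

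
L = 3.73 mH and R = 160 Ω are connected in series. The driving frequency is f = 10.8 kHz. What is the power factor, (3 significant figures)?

ω = 2πf = 67860 rad/s
X_L = ωL = 253 Ω
Z = 160 + j253 Ω
|Z| = √(160² + 253²) = 299 Ω
∠Z = arctan(253/160) = 57.7°
cos φ = cos(57.7°) = 0.534

0.534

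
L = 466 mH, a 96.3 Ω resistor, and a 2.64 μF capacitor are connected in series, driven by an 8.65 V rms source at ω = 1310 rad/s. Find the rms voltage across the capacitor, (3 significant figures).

X_L = ωL = 610 Ω
X_C = 1/(ωC) = 289 Ω
Net reactance X = X_L − X_C = 321 Ω
Z = 96.3 + j321 Ω
|Z| = √(96.3² + 321²) = 335 Ω
I = V/|Z| = 25.8 mA
V_C = I·|Z_C| = 0.0258 × 289 = 7.46 V

7.46 V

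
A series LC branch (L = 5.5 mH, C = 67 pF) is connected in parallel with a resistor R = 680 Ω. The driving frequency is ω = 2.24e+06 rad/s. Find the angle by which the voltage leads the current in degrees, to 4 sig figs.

X_L = ωL = 12320 Ω
X_C = 1/(ωC) = 6663 Ω
Branch 1: Z₁ = R = 680.0 Ω
Branch 2 (series LC): Z₂ = j(X_L − X_C) = j5657 Ω
Parallel: Z = Z₁Z₂/(Z₁+Z₂), |Z| = 675.1 Ω, ∠Z = 6.854°

6.854°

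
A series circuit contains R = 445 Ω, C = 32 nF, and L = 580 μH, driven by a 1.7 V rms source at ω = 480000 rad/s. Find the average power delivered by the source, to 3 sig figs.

X_L = ωL = 278 Ω
X_C = 1/(ωC) = 65.1 Ω
Net reactance X = X_L − X_C = 213 Ω
Z = 445 + j213 Ω
|Z| = √(445² + 213²) = 493 Ω
∠Z = arctan(213/445) = 25.6°
I = V/|Z| = 3.44 mA
P = VI cos φ = 1.7 × 0.00344 × cos(25.6°) = 5.28 mW

5.28 mW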